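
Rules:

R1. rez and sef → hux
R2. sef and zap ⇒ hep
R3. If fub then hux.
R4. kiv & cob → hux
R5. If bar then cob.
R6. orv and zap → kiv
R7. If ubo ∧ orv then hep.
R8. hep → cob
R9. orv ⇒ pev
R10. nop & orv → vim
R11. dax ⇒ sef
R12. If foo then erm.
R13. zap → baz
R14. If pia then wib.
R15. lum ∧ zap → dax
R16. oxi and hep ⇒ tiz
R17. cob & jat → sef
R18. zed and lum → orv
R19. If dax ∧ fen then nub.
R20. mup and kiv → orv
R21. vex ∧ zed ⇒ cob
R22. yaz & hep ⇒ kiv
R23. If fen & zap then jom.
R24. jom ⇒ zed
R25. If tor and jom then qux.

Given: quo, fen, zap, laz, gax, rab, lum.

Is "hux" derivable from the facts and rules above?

dax  (by R15: lum, zap)
jom  (by R23: fen, zap)
zed  (by R24: jom)
sef  (by R11: dax)
orv  (by R18: zed, lum)
hep  (by R2: sef, zap)
kiv  (by R6: orv, zap)
cob  (by R8: hep)
hux  (by R4: kiv, cob)

Yes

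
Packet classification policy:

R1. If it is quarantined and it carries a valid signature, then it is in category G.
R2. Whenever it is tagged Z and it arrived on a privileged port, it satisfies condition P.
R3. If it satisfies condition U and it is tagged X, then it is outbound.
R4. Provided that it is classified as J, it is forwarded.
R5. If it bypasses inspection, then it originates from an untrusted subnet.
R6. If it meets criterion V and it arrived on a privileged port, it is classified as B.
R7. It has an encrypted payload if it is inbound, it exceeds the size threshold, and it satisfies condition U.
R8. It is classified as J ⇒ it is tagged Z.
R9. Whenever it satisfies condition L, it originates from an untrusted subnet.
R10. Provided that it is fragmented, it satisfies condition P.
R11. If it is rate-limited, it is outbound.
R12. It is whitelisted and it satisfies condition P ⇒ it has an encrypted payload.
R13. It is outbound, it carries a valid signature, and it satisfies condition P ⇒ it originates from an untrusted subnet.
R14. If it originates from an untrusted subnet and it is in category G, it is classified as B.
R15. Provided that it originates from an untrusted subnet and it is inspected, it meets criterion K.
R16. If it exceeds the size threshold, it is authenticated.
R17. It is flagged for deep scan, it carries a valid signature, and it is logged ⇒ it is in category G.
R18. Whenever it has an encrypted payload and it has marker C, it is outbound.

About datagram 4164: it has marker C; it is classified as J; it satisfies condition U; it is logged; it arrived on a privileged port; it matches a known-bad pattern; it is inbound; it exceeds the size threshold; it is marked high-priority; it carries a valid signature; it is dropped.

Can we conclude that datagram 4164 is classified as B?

Forward chaining from the given facts derives: is forwarded, has an encrypted payload, is tagged Z, is authenticated, is outbound, satisfies condition P, originates from an untrusted subnet.
Rules concluding "it is classified as B": R6 needs "it meets criterion V"; R14 needs "it is in category G" — none of these are established.

No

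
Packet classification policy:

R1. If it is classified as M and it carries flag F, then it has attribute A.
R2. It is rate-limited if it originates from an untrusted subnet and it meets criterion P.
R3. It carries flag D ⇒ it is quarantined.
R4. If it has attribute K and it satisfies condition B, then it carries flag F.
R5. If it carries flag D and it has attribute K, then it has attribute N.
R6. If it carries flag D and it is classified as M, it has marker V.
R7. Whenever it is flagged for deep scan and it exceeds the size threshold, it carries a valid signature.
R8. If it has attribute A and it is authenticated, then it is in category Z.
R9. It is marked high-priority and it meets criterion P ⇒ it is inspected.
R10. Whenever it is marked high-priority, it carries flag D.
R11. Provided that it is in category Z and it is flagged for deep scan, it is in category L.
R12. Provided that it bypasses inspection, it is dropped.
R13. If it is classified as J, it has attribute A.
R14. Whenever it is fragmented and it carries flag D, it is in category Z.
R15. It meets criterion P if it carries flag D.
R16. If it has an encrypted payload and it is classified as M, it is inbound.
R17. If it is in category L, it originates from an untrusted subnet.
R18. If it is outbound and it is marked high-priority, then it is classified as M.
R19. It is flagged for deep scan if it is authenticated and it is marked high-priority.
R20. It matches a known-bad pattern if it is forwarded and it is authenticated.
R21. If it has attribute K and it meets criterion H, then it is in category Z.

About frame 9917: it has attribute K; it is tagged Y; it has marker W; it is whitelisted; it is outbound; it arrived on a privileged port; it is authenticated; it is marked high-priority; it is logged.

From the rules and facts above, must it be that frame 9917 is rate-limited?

No

Forward chaining from the given facts derives: carries flag D, meets criterion P, is classified as M, is flagged for deep scan, is quarantined, has attribute N, has marker V, is inspected.
The only rule concluding "it is rate-limited" is R2, which needs "it originates from an untrusted subnet"; that is never established.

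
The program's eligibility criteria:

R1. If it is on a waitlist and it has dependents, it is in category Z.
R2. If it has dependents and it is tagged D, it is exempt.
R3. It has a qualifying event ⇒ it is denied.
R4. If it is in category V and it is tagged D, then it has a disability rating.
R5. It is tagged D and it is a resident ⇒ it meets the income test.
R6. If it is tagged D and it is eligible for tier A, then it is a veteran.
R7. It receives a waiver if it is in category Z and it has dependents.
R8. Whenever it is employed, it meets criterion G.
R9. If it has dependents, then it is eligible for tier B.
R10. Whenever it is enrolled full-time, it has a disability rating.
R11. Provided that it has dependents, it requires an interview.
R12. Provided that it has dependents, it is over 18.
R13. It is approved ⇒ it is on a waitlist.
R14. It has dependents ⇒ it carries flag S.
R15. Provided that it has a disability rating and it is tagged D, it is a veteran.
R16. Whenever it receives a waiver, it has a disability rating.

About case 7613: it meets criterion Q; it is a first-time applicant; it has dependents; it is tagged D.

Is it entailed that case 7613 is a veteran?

No

Forward chaining from the given facts derives: is exempt, is eligible for tier B, requires an interview, is over 18, carries flag S.
Rules concluding "it is a veteran": R6 needs "it is eligible for tier A"; R15 needs "it has a disability rating" — none of these are established.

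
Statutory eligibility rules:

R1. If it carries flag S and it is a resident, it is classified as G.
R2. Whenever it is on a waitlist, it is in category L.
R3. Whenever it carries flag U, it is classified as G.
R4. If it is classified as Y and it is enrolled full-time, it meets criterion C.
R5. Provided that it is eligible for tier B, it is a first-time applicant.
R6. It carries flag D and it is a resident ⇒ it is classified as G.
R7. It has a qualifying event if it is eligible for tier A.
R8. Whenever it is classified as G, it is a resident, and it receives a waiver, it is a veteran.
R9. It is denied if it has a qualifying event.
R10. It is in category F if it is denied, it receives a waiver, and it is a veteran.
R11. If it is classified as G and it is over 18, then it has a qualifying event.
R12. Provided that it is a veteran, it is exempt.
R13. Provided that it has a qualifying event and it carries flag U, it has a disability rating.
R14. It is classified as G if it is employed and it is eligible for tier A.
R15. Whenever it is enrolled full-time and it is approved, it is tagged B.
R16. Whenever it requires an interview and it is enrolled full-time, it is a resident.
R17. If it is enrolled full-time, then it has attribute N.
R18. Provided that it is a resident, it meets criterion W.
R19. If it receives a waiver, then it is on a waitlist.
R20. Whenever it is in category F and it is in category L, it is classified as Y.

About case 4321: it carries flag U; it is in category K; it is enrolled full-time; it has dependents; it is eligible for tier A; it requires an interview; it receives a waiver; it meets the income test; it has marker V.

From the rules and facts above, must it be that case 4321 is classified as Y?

Yes

By R3 (it carries flag U): it is classified as G.
By R7 (it is eligible for tier A): it has a qualifying event.
By R9 (it has a qualifying event): it is denied.
By R16 (it requires an interview, it is enrolled full-time): it is a resident.
By R19 (it receives a waiver): it is on a waitlist.
By R2 (it is on a waitlist): it is in category L.
By R8 (it is classified as G, it is a resident, it receives a waiver): it is a veteran.
By R10 (it is denied, it receives a waiver, it is a veteran): it is in category F.
By R20 (it is in category F, it is in category L): it is classified as Y.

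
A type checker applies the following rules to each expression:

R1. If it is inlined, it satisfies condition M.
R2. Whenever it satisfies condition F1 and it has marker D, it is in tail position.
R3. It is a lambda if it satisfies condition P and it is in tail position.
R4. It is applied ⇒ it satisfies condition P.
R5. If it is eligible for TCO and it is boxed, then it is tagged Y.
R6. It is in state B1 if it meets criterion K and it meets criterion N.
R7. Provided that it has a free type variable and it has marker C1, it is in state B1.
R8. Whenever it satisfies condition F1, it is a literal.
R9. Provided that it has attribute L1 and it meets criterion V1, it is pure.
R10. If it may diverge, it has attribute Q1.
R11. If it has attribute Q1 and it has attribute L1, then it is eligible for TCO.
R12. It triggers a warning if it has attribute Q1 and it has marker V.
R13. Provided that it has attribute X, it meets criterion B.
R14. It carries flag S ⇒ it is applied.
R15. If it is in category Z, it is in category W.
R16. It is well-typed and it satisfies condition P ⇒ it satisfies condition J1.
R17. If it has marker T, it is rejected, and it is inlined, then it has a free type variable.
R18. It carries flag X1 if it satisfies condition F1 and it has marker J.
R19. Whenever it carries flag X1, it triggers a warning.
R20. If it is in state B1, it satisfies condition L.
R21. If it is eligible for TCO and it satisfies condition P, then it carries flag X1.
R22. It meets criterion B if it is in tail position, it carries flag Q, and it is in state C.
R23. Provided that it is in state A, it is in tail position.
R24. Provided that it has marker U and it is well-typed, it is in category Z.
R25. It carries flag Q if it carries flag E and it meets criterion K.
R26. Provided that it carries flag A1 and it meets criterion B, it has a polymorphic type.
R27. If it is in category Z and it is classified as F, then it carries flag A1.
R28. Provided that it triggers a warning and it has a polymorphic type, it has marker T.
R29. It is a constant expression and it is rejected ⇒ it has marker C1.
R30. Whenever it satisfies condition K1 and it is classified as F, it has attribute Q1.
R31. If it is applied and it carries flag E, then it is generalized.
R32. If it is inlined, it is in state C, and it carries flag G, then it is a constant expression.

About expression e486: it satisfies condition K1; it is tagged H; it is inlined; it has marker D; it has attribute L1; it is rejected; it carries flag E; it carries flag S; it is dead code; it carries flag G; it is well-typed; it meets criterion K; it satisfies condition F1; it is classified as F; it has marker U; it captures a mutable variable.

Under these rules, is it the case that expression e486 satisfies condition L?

No

Forward chaining from the given facts derives: satisfies condition M, is in tail position, is a literal, is applied, is in category Z, carries flag Q, carries flag A1, has attribute Q1, is generalized, satisfies condition P, is eligible for TCO, is in category W, satisfies condition J1, carries flag X1, is a lambda, triggers a warning.
The only rule concluding "it satisfies condition L" is R20, which needs "it is in state B1"; that is never established.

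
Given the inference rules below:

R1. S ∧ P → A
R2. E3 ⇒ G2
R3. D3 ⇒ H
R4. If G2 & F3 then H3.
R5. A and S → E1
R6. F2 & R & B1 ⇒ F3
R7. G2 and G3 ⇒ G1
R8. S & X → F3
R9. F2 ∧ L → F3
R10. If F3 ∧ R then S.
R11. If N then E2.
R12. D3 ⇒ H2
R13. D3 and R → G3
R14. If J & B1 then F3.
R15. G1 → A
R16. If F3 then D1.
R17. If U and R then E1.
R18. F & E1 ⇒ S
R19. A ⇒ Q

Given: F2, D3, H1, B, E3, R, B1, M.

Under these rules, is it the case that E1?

Yes

G2  (by R2: E3)
F3  (by R6: F2, R, B1)
S  (by R10: F3, R)
G3  (by R13: D3, R)
G1  (by R7: G2, G3)
A  (by R15: G1)
E1  (by R5: A, S)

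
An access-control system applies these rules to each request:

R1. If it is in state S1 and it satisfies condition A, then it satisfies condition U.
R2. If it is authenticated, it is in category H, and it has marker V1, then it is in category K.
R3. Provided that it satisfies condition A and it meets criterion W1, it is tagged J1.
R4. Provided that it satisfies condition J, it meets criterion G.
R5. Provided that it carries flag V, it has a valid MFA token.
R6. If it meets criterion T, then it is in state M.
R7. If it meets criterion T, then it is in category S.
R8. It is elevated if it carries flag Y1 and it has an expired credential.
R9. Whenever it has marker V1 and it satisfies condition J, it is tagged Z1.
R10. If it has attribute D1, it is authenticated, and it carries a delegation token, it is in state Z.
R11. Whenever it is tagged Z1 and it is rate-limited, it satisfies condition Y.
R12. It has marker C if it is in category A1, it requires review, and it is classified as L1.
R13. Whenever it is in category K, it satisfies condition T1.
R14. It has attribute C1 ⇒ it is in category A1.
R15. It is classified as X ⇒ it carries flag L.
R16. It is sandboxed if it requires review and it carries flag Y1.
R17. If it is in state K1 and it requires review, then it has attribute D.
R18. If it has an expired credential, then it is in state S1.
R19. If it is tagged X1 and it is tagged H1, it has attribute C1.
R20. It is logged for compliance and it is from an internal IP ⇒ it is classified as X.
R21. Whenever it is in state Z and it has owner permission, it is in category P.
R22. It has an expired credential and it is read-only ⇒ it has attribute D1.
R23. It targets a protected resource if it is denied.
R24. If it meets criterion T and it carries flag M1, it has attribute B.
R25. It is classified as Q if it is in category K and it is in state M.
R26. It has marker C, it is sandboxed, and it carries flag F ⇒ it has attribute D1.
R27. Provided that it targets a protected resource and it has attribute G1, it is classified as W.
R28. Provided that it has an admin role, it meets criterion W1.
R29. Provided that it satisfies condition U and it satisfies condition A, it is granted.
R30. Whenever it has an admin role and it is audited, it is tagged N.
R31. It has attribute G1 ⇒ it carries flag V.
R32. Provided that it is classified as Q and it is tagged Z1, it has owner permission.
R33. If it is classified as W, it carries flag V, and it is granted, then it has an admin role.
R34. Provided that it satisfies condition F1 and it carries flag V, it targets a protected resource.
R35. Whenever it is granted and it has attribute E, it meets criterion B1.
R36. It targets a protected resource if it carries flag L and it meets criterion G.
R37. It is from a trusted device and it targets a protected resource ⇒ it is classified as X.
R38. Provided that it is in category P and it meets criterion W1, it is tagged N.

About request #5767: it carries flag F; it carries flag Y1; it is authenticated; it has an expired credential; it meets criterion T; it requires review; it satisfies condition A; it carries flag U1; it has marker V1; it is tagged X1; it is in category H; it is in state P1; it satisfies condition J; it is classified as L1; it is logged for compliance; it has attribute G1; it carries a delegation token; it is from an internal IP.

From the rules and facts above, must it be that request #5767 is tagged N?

Forward chaining from the given facts derives: is in category K, meets criterion G, is in state M, is in category S, is elevated, is tagged Z1, satisfies condition T1, is sandboxed, is in state S1, is classified as X, is classified as Q, carries flag V, has owner permission, satisfies condition U, has a valid MFA token, carries flag L, is granted, targets a protected resource, is classified as W, has an admin role, meets criterion W1, is tagged J1.
Rules concluding "it is tagged N": R30 needs "it is audited"; R38 needs "it is in category P" — none of these are established.

No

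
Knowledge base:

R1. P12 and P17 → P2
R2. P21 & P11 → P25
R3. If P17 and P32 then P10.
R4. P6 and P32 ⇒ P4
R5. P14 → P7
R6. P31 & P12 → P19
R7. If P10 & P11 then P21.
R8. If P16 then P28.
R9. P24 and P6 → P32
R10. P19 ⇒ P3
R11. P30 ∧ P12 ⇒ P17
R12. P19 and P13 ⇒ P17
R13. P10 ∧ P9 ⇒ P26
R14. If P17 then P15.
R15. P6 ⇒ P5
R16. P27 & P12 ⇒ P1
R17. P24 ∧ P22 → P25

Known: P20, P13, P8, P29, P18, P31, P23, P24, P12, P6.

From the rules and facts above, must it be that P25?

No

Forward chaining from the given facts derives: P19, P32, P3, P17, P15, P5, P2, P10, P4.
Rules concluding P25: R2 needs P21; R17 needs P22 — none of these are established.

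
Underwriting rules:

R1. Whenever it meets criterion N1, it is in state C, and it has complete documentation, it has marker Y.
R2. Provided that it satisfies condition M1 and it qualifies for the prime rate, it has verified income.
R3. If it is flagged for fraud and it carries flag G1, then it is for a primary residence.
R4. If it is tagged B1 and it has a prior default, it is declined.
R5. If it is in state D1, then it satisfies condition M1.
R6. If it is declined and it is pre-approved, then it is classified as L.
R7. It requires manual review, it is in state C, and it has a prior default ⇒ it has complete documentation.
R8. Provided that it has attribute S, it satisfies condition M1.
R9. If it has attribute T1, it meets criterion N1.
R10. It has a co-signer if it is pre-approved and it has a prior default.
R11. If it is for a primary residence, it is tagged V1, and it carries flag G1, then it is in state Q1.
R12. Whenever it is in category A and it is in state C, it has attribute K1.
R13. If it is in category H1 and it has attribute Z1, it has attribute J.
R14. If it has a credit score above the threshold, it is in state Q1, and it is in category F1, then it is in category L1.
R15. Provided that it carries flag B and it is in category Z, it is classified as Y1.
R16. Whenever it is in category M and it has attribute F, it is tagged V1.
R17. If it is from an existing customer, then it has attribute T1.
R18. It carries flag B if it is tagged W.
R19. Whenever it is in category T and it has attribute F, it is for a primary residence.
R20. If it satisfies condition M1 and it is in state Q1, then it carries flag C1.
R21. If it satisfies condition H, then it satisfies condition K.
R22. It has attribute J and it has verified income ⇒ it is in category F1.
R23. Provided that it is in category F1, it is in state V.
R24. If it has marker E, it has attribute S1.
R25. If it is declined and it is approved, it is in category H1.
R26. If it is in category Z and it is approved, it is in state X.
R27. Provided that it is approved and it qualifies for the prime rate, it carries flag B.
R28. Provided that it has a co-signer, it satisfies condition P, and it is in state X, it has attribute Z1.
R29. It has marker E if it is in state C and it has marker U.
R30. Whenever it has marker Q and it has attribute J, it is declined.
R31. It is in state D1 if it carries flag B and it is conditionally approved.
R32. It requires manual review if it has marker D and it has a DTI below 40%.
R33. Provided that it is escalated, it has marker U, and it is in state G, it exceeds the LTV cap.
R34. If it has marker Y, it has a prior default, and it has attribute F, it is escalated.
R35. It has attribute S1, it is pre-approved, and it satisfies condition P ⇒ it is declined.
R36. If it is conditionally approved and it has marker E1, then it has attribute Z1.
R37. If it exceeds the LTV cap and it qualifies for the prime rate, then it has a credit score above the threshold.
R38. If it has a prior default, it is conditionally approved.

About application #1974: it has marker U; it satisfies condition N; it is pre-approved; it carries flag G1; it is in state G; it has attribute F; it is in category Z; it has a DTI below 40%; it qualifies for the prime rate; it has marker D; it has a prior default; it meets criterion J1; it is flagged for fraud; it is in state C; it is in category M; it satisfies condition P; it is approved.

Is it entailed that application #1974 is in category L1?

Forward chaining from the given facts derives: is for a primary residence, has a co-signer, is tagged V1, is in state X, carries flag B, has attribute Z1, has marker E, requires manual review, is conditionally approved, has complete documentation, is in state Q1, is classified as Y1, has attribute S1, is in state D1, is declined, satisfies condition M1, is classified as L, carries flag C1, is in category H1, has verified income, has attribute J, is in category F1, is in state V.
The only rule concluding "it is in category L1" is R14, which needs "it has a credit score above the threshold"; that is never established.

No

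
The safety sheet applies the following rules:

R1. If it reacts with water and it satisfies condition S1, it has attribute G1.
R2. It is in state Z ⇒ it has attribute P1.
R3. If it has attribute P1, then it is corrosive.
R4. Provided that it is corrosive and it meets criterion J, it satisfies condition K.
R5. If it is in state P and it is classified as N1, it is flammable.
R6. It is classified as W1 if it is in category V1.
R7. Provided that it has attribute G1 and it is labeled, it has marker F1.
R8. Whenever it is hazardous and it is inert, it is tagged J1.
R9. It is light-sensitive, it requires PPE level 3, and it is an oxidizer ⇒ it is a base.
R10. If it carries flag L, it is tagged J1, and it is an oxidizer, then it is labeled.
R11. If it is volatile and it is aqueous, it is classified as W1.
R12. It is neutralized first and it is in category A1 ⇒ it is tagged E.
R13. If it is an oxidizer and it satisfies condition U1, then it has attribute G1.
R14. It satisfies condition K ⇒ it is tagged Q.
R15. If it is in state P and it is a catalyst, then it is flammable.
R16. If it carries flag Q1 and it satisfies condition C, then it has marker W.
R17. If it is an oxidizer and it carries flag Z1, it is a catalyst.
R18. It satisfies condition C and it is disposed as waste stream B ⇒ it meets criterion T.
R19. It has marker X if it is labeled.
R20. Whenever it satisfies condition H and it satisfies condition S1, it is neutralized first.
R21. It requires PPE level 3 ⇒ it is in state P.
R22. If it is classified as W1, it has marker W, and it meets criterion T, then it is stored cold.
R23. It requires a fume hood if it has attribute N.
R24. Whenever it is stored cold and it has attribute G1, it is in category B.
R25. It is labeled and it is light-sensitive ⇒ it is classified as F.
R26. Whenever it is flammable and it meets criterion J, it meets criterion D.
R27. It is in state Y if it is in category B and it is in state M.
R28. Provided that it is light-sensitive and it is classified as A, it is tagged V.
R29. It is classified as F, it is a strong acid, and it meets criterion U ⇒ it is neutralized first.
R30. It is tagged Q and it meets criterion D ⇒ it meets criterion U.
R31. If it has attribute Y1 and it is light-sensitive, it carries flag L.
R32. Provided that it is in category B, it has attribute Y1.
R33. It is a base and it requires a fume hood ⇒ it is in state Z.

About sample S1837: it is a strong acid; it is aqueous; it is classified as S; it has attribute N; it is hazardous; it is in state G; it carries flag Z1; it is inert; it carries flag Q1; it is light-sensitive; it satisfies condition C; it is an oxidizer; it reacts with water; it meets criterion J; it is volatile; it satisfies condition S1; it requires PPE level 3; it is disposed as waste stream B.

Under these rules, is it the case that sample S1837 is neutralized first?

By R1 (it reacts with water, it satisfies condition S1): it has attribute G1.
By R8 (it is hazardous, it is inert): it is tagged J1.
By R9 (it is light-sensitive, it requires PPE level 3, it is an oxidizer): it is a base.
By R11 (it is volatile, it is aqueous): it is classified as W1.
By R16 (it carries flag Q1, it satisfies condition C): it has marker W.
By R17 (it is an oxidizer, it carries flag Z1): it is a catalyst.
By R18 (it satisfies condition C, it is disposed as waste stream B): it meets criterion T.
By R21 (it requires PPE level 3): it is in state P.
By R22 (it is classified as W1, it has marker W, it meets criterion T): it is stored cold.
By R23 (it has attribute N): it requires a fume hood.
By R24 (it is stored cold, it has attribute G1): it is in category B.
By R32 (it is in category B): it has attribute Y1.
By R33 (it is a base, it requires a fume hood): it is in state Z.
By R2 (it is in state Z): it has attribute P1.
By R3 (it has attribute P1): it is corrosive.
By R4 (it is corrosive, it meets criterion J): it satisfies condition K.
By R14 (it satisfies condition K): it is tagged Q.
By R15 (it is in state P, it is a catalyst): it is flammable.
By R26 (it is flammable, it meets criterion J): it meets criterion D.
By R30 (it is tagged Q, it meets criterion D): it meets criterion U.
By R31 (it has attribute Y1, it is light-sensitive): it carries flag L.
By R10 (it carries flag L, it is tagged J1, it is an oxidizer): it is labeled.
By R25 (it is labeled, it is light-sensitive): it is classified as F.
By R29 (it is classified as F, it is a strong acid, it meets criterion U): it is neutralized first.

Yes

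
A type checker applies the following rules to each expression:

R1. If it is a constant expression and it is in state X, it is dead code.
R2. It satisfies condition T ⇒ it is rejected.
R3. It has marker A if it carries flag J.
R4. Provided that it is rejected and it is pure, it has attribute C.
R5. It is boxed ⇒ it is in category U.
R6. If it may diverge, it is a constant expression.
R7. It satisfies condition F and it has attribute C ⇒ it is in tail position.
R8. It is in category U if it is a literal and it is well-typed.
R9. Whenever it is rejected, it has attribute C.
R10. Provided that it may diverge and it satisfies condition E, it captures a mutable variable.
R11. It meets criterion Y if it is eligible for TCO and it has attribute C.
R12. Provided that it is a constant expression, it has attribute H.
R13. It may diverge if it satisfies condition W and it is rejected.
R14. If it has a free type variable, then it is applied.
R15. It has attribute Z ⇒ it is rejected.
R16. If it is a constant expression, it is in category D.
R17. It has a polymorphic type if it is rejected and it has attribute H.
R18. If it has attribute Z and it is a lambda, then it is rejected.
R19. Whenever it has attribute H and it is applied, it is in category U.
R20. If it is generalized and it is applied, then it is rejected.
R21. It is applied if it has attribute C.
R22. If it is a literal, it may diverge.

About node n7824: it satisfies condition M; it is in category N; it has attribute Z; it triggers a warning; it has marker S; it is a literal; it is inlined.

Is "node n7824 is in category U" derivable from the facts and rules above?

Yes

By R15 (it has attribute Z): it is rejected.
By R22 (it is a literal): it may diverge.
By R6 (it may diverge): it is a constant expression.
By R9 (it is rejected): it has attribute C.
By R12 (it is a constant expression): it has attribute H.
By R21 (it has attribute C): it is applied.
By R19 (it has attribute H, it is applied): it is in category U.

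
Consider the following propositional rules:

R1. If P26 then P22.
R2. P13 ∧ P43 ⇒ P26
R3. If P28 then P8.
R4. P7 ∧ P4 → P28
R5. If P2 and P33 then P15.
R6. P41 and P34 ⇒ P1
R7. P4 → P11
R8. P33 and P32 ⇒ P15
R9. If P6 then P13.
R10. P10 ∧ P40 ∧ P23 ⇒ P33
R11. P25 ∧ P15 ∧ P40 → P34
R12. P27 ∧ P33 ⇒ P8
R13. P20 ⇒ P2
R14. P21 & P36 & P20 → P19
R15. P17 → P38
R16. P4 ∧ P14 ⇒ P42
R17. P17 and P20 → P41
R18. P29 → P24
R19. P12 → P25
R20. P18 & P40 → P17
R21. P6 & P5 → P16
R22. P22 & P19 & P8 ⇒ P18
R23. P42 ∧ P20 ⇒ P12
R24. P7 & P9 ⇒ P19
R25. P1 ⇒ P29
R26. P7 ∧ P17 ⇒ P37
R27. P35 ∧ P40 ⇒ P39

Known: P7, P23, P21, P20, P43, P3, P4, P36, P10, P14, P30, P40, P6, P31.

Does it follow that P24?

P28  (by R4: P7, P4)
P13  (by R9: P6)
P33  (by R10: P10, P40, P23)
P2  (by R13: P20)
P19  (by R14: P21, P36, P20)
P42  (by R16: P4, P14)
P12  (by R23: P42, P20)
P26  (by R2: P13, P43)
P8  (by R3: P28)
P15  (by R5: P2, P33)
P25  (by R19: P12)
P22  (by R1: P26)
P34  (by R11: P25, P15, P40)
P18  (by R22: P22, P19, P8)
P17  (by R20: P18, P40)
P41  (by R17: P17, P20)
P1  (by R6: P41, P34)
P29  (by R25: P1)
P24  (by R18: P29)

Yes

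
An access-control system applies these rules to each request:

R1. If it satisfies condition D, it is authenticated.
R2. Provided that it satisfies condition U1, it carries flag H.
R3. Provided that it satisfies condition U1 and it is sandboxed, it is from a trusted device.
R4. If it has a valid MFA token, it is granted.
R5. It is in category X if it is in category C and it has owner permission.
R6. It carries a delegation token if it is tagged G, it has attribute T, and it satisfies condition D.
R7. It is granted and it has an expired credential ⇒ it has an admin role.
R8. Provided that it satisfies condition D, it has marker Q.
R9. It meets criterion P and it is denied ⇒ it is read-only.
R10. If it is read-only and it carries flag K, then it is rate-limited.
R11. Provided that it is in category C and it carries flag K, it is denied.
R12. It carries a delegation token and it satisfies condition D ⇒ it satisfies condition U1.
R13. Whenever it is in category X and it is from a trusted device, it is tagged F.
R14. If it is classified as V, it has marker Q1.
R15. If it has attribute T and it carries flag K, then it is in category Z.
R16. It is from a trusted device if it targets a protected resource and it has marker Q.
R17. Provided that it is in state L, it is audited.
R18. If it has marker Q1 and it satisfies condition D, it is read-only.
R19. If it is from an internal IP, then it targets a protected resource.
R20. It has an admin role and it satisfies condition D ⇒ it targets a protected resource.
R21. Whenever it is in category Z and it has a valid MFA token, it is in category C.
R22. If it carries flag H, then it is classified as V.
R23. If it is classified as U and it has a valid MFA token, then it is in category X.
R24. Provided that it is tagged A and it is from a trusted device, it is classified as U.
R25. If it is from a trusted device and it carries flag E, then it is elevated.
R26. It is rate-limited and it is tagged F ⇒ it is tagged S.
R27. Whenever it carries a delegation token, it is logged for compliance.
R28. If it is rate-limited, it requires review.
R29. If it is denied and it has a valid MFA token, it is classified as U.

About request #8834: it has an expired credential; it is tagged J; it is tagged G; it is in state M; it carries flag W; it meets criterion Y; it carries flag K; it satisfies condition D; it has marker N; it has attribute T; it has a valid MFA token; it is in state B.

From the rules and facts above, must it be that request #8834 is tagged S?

Yes

By R4 (it has a valid MFA token): it is granted.
By R6 (it is tagged G, it has attribute T, it satisfies condition D): it carries a delegation token.
By R7 (it is granted, it has an expired credential): it has an admin role.
By R8 (it satisfies condition D): it has marker Q.
By R12 (it carries a delegation token, it satisfies condition D): it satisfies condition U1.
By R15 (it has attribute T, it carries flag K): it is in category Z.
By R20 (it has an admin role, it satisfies condition D): it targets a protected resource.
By R21 (it is in category Z, it has a valid MFA token): it is in category C.
By R2 (it satisfies condition U1): it carries flag H.
By R11 (it is in category C, it carries flag K): it is denied.
By R16 (it targets a protected resource, it has marker Q): it is from a trusted device.
By R22 (it carries flag H): it is classified as V.
By R29 (it is denied, it has a valid MFA token): it is classified as U.
By R14 (it is classified as V): it has marker Q1.
By R18 (it has marker Q1, it satisfies condition D): it is read-only.
By R23 (it is classified as U, it has a valid MFA token): it is in category X.
By R10 (it is read-only, it carries flag K): it is rate-limited.
By R13 (it is in category X, it is from a trusted device): it is tagged F.
By R26 (it is rate-limited, it is tagged F): it is tagged S.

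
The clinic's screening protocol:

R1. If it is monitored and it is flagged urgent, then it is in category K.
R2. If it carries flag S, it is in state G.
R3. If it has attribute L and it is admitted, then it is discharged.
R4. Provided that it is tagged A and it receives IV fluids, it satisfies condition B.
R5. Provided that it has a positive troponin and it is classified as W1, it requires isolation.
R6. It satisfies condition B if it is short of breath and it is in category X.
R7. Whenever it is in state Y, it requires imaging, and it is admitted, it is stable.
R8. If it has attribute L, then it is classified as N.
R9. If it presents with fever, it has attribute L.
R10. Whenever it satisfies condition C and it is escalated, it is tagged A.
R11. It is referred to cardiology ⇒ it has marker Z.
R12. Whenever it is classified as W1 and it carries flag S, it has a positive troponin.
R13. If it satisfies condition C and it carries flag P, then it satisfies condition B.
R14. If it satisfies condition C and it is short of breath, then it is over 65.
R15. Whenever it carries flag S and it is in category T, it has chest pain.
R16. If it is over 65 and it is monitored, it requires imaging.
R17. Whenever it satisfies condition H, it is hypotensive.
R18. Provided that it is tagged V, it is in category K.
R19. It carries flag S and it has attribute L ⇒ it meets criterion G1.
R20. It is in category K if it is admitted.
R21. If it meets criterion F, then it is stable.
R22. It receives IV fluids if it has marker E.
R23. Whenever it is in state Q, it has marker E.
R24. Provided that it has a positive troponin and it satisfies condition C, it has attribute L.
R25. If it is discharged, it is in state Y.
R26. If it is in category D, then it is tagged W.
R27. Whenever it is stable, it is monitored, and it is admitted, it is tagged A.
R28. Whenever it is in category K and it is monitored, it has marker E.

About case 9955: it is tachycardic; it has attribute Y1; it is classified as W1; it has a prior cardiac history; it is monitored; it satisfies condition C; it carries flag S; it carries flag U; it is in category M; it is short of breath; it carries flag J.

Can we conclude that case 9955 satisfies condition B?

Forward chaining from the given facts derives: is in state G, has a positive troponin, is over 65, requires imaging, has attribute L, requires isolation, is classified as N, meets criterion G1.
Rules concluding "it satisfies condition B": R4 needs "it is tagged A"; R6 needs "it is in category X"; R13 needs "it carries flag P" — none of these are established.

No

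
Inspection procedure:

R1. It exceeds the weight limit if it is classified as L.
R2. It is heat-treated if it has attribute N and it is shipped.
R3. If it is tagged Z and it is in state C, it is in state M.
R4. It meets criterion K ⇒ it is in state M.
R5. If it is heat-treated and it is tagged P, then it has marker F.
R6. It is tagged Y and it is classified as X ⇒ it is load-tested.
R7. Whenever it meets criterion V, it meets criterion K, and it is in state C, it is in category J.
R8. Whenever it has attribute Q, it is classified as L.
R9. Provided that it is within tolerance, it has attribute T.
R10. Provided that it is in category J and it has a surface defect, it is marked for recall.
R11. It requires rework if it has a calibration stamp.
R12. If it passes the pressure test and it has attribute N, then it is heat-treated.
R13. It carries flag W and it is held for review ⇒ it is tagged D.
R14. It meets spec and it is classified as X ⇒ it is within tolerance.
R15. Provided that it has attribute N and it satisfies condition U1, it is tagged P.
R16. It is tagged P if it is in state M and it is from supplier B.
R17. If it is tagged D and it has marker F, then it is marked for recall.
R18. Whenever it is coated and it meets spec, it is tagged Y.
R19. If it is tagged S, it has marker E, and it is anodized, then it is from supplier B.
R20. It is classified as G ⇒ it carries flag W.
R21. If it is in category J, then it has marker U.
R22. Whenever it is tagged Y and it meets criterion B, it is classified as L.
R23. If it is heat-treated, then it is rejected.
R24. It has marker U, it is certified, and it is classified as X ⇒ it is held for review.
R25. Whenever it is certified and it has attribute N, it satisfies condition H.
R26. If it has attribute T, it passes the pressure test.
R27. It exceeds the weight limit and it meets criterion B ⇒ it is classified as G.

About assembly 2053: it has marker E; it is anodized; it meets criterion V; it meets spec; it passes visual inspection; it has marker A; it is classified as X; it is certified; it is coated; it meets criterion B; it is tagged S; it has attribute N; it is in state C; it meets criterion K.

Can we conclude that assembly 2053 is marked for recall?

Yes

By R4 (it meets criterion K): it is in state M.
By R7 (it meets criterion V, it meets criterion K, it is in state C): it is in category J.
By R14 (it meets spec, it is classified as X): it is within tolerance.
By R18 (it is coated, it meets spec): it is tagged Y.
By R19 (it is tagged S, it has marker E, it is anodized): it is from supplier B.
By R21 (it is in category J): it has marker U.
By R22 (it is tagged Y, it meets criterion B): it is classified as L.
By R24 (it has marker U, it is certified, it is classified as X): it is held for review.
By R1 (it is classified as L): it exceeds the weight limit.
By R9 (it is within tolerance): it has attribute T.
By R16 (it is in state M, it is from supplier B): it is tagged P.
By R26 (it has attribute T): it passes the pressure test.
By R27 (it exceeds the weight limit, it meets criterion B): it is classified as G.
By R12 (it passes the pressure test, it has attribute N): it is heat-treated.
By R20 (it is classified as G): it carries flag W.
By R5 (it is heat-treated, it is tagged P): it has marker F.
By R13 (it carries flag W, it is held for review): it is tagged D.
By R17 (it is tagged D, it has marker F): it is marked for recall.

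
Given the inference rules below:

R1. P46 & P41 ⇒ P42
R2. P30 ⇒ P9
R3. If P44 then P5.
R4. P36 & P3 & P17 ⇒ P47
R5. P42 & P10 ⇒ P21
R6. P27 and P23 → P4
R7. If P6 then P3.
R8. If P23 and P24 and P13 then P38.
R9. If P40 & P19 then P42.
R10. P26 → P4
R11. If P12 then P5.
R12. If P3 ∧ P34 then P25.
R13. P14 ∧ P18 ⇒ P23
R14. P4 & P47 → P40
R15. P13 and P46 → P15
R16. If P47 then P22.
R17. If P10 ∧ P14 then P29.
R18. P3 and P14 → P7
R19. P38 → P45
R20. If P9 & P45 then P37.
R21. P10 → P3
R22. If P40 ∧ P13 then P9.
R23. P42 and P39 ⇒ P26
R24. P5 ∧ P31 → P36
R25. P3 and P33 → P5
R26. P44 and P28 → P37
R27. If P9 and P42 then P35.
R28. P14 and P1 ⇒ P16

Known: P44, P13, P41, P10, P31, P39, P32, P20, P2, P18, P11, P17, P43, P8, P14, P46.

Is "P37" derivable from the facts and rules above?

Forward chaining from the given facts derives: P42, P5, P21, P23, P15, P29, P3, P26, P36, P47, P4, P40, P22, P7, P9, P35.
Rules concluding P37: R20 needs P45; R26 needs P28 — none of these are established.

No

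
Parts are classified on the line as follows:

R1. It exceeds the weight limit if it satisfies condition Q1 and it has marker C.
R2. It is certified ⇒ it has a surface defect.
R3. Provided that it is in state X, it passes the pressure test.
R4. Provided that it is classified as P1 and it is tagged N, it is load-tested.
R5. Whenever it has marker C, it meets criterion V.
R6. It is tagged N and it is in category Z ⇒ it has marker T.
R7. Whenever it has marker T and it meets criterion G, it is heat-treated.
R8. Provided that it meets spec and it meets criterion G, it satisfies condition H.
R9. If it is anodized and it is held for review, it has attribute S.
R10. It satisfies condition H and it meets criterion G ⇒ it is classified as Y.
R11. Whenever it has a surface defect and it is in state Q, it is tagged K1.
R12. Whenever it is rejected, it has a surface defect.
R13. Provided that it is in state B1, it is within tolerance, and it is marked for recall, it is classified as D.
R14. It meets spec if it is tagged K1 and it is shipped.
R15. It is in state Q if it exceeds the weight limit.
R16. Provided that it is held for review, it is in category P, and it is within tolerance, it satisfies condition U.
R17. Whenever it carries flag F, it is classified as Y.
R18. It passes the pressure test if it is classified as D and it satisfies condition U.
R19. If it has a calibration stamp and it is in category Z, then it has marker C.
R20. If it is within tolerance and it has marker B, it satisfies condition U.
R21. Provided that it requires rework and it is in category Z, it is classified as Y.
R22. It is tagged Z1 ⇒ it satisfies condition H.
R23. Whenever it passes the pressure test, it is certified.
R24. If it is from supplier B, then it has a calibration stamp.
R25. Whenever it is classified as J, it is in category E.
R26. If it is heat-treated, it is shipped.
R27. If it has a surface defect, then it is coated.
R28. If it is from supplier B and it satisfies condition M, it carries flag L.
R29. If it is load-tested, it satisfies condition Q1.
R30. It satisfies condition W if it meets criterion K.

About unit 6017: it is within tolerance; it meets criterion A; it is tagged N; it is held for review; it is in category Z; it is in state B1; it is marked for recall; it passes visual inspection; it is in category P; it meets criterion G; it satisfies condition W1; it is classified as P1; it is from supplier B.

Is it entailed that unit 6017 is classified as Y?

Yes

By R4 (it is classified as P1, it is tagged N): it is load-tested.
By R6 (it is tagged N, it is in category Z): it has marker T.
By R7 (it has marker T, it meets criterion G): it is heat-treated.
By R13 (it is in state B1, it is within tolerance, it is marked for recall): it is classified as D.
By R16 (it is held for review, it is in category P, it is within tolerance): it satisfies condition U.
By R18 (it is classified as D, it satisfies condition U): it passes the pressure test.
By R23 (it passes the pressure test): it is certified.
By R24 (it is from supplier B): it has a calibration stamp.
By R26 (it is heat-treated): it is shipped.
By R29 (it is load-tested): it satisfies condition Q1.
By R2 (it is certified): it has a surface defect.
By R19 (it has a calibration stamp, it is in category Z): it has marker C.
By R1 (it satisfies condition Q1, it has marker C): it exceeds the weight limit.
By R15 (it exceeds the weight limit): it is in state Q.
By R11 (it has a surface defect, it is in state Q): it is tagged K1.
By R14 (it is tagged K1, it is shipped): it meets spec.
By R8 (it meets spec, it meets criterion G): it satisfies condition H.
By R10 (it satisfies condition H, it meets criterion G): it is classified as Y.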